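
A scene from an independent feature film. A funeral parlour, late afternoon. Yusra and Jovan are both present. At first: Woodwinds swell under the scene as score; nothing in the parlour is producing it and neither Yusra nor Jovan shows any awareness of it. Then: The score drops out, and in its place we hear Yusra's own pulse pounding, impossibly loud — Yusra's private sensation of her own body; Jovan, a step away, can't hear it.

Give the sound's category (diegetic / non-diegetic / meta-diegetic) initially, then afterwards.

non-diegetic, meta-diegetic

Initially: underscore with no in-world source, inaudible to the characters → non-diegetic.
Afterwards: the body sound is Yusra's subjective perception alone — Jovan can't hear it → meta-diegetic.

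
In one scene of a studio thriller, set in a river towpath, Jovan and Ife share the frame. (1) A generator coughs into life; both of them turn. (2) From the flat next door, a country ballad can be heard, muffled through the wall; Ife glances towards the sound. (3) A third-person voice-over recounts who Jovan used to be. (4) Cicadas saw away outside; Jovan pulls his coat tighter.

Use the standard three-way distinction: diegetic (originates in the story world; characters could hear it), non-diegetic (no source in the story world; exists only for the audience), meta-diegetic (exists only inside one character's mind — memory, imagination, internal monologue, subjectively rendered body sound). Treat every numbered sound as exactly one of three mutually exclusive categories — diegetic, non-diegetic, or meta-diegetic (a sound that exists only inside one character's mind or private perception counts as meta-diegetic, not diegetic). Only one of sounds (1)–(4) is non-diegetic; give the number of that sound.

Sound (1): an in-world source (a generator); characters could hear it, so diegetic.
Sound (2): off-screen diegetic: the source is out of frame but still in the story's space, so diegetic.
(3) is non-diegetic: external voice-over — not a character, not heard by anyone in the scene.
(4) ambient/room sound belonging to the story's physical space → diegetic.
Only (3) is non-diegetic.

3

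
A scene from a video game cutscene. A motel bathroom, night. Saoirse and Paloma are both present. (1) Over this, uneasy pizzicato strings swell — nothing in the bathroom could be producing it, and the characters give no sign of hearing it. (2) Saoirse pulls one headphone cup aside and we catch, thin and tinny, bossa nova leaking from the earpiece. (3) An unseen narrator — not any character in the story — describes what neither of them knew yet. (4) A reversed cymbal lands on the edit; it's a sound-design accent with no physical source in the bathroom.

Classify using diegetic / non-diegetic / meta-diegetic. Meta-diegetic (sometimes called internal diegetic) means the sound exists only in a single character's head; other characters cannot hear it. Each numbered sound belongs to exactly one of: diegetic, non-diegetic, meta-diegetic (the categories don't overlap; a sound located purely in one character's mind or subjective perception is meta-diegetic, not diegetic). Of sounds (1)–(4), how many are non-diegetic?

(1) score with no on-screen or off-screen source; it exists for the audience alone → non-diegetic.
(2) the headphones are an on-screen source → diegetic.
(3) is non-diegetic: the narrator exists outside the story world, addressing only the audience.
Sound (4): an editorial stinger — it belongs to the cut, not the story world, so non-diegetic.
So 3 of the 4 are non-diegetic: (1), (3), (4).

3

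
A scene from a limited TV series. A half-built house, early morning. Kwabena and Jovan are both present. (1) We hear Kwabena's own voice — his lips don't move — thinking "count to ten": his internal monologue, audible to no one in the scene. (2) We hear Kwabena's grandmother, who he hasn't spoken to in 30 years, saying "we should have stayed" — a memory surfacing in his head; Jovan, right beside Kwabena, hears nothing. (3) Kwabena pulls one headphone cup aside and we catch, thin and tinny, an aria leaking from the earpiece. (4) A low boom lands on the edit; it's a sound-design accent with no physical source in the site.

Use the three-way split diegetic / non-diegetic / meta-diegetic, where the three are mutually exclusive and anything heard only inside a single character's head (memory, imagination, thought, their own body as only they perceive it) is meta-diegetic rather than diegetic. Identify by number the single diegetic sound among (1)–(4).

Sound (1): it's Kwabena's unspoken thought, heard only by the audience via his subjectivity, so meta-diegetic.
(2) it's Kwabena's recollection rendered as sound; the other character can't hear it → meta-diegetic.
Sound (3): it's leaking from a physical pair of headphones in the scene, so diegetic.
(4) it's a sound-design accent with no in-world source; no one in the scene can hear it → non-diegetic.
Only (3) is diegetic.

3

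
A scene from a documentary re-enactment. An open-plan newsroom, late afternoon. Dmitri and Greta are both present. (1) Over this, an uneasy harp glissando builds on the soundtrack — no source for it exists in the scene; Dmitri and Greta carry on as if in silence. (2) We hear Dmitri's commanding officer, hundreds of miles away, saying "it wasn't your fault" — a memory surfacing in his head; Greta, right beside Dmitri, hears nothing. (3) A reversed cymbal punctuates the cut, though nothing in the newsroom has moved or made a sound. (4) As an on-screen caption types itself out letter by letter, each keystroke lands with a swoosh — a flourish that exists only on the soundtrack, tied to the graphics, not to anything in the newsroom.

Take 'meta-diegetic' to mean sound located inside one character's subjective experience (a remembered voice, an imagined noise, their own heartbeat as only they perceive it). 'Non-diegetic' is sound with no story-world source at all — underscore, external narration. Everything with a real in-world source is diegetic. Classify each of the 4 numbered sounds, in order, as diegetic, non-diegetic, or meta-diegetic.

Sound (1): it has no source in the story world and no character can hear it — it's underscore, so non-diegetic.
Sound (2): a remembered line, private to Dmitri — not present in the room, not audible to Greta, so meta-diegetic.
(3) nothing in the scene produces it; it's an accent added for the audience → non-diegetic.
(4) it accompanies on-screen graphics, not anything inside the story world → non-diegetic.

non-diegetic, meta-diegetic, non-diegetic, non-diegetic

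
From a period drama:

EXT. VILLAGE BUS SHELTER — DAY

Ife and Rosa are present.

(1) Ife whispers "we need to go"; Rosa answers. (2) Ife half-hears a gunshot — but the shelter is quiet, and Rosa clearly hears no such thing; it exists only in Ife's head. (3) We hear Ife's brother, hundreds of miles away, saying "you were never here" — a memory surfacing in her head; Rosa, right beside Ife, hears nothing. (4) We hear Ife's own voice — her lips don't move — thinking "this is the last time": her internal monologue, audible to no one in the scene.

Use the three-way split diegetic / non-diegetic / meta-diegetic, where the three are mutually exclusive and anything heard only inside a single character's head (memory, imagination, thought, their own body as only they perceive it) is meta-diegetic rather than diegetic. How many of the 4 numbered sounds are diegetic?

Sound (1): Ife is a character speaking aloud in the scene, so diegetic.
Sound (2): Ife alone 'hears' it — an imagined sound, not present in the space, so meta-diegetic.
Sound (3): a remembered line, private to Ife — not present in the room, not audible to Rosa, so meta-diegetic.
(4) is meta-diegetic: it's Ife's unspoken thought, heard only by the audience via her subjectivity.
So 1 of the 4 is diegetic: (1).

1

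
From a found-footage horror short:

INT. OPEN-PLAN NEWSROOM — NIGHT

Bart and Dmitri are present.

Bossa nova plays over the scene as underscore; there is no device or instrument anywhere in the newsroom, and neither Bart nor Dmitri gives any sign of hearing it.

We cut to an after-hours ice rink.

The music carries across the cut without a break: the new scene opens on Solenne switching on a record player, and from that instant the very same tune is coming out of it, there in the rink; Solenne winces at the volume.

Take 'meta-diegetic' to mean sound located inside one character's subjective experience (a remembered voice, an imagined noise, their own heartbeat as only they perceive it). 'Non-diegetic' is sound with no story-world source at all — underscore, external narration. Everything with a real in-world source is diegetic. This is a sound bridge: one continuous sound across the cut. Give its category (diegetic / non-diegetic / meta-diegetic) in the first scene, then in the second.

Scene one: there's no in-world source anywhere and no character hears it — underscore for the audience only → non-diegetic.
Scene two: once Solenne turns on a record player, the music has a real source in the story world and Solenne reacts to it → diegetic.

non-diegetic, diegetic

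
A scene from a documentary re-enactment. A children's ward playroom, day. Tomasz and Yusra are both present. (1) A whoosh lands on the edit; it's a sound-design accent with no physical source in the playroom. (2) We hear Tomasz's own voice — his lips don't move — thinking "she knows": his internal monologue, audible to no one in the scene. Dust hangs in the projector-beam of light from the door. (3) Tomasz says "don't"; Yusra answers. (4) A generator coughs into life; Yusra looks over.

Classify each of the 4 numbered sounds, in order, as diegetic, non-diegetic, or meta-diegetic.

non-diegetic, meta-diegetic, diegetic, diegetic

Sound (1): an editorial stinger — it belongs to the cut, not the story world, so non-diegetic.
(2) it's Tomasz's unspoken thought, heard only by the audience via his subjectivity → meta-diegetic.
(3) Tomasz is a character speaking aloud in the scene → diegetic.
Sound (4): a generator is a real object/event in the scene's world, so diegetic.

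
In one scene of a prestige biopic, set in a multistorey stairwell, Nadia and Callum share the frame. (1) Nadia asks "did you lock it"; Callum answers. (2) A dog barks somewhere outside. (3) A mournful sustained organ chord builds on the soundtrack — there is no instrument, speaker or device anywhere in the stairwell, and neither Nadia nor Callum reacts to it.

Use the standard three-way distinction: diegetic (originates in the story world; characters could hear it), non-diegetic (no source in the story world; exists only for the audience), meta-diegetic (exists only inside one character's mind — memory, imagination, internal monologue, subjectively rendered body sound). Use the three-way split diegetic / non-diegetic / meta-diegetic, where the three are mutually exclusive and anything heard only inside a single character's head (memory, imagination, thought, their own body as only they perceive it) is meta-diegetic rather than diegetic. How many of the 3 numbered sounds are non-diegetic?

1

Sound (1): on-screen dialogue — Nadia speaks and Callum is there to hear, so diegetic.
(2) a dog is a real object/event in the scene's world → diegetic.
(3) nothing in the stairwell produces it and the characters don't hear it — pure soundtrack → non-diegetic.
Non-diegetic: (3) — that's 1.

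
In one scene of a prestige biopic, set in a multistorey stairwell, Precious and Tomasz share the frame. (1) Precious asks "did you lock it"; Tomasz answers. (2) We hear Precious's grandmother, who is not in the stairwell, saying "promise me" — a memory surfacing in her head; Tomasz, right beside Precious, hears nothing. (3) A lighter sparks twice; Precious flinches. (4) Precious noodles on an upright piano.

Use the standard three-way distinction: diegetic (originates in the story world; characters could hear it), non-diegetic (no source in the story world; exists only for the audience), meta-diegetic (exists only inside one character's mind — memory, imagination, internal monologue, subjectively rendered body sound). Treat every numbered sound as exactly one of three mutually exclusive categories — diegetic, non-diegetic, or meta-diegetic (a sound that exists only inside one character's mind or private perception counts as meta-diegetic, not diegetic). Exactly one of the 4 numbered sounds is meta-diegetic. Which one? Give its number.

Sound (1): spoken by a character present in the story world, so diegetic.
Sound (2): a remembered line, private to Precious — not present in the room, not audible to Tomasz, so meta-diegetic.
Sound (3): a lighter is a real object/event in the scene's world, so diegetic.
Sound (4): the instrument and the performer are both in the scene, so diegetic.
Only (2) is meta-diegetic.

2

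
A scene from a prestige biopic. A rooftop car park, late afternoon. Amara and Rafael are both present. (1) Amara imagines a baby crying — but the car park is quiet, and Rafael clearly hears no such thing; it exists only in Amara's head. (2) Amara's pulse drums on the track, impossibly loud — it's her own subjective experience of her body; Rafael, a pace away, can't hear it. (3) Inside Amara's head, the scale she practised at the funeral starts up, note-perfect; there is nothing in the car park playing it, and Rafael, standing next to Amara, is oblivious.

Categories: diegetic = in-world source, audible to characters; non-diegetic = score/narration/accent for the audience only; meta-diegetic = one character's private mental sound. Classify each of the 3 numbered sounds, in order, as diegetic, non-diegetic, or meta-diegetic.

meta-diegetic, meta-diegetic, meta-diegetic

(1) is meta-diegetic: subjective to Amara: the car park is silent and Rafael hears nothing.
(2) is meta-diegetic: it's Amara's internal bodily sensation rendered as sound; only Amara 'hears' it.
(3) is meta-diegetic: it lives in Amara's subjectivity, not in the car park.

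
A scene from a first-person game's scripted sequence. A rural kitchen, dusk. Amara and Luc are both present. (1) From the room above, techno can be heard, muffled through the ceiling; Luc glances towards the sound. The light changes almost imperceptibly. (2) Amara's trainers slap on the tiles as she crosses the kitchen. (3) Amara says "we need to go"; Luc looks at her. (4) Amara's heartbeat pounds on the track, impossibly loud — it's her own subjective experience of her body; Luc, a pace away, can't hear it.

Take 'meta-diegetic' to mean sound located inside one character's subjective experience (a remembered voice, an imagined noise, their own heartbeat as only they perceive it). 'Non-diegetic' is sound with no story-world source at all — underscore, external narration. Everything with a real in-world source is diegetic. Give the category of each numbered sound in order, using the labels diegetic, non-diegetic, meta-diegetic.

diegetic, diegetic, diegetic, meta-diegetic

Sound (1): it's coming from the room above — a location within the story world — and Luc reacts, so diegetic.
(2) is diegetic: a character's body making contact with the set — an in-world sound.
(3) spoken by a character present in the story world → diegetic.
(4) is meta-diegetic: point-of-audition from inside Amara's body; not a sound in the room.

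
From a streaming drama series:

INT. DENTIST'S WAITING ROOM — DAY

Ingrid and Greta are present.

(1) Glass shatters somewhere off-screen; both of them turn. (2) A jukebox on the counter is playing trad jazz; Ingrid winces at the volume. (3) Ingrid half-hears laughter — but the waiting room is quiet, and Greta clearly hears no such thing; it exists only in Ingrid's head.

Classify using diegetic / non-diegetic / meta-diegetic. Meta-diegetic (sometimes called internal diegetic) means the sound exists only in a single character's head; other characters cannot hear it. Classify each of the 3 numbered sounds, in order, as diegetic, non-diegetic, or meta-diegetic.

diegetic, diegetic, meta-diegetic

(1) is diegetic: the sound comes from glass physically present in the location.
(2) is diegetic: the music comes from an on-screen device that Ingrid responds to.
(3) is meta-diegetic: the sound is imagined by Ingrid; nothing in the story world is producing it and Greta can't hear it.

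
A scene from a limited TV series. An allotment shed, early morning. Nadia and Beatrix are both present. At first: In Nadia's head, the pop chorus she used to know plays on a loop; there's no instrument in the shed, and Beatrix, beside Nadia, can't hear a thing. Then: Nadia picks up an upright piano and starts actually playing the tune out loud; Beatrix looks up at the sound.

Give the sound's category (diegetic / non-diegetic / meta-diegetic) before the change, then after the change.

meta-diegetic, diegetic

Before the change: the tune exists only as Nadia's private memory; Beatrix can't hear it → meta-diegetic.
After the change: Nadia is now producing it live on an upright piano, in the room, and Beatrix hears it → diegetic.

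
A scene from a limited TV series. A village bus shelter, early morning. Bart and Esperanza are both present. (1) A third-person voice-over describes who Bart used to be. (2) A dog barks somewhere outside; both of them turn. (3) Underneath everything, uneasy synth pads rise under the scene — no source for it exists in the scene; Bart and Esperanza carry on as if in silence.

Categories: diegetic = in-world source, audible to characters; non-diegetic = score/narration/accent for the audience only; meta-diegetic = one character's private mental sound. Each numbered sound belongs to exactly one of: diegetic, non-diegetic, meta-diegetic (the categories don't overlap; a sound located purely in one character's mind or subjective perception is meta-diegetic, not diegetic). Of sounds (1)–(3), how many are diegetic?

Sound (1): the narrator exists outside the story world, addressing only the audience, so non-diegetic.
Sound (2): the sound comes from a dog physically present in the location, so diegetic.
(3) score with no on-screen or off-screen source; it exists for the audience alone → non-diegetic.
So 1 of the 3 is diegetic: (2).

1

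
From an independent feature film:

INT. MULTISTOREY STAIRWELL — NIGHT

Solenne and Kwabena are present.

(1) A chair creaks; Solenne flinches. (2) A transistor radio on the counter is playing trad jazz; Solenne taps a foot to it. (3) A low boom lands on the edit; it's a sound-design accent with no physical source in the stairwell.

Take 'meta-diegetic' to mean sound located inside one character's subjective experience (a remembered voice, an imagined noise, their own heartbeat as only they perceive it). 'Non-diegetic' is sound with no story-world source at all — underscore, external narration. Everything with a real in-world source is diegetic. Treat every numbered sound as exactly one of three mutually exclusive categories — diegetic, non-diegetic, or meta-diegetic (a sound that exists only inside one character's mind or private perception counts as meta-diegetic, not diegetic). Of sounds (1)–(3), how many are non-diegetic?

(1) is diegetic: a chair is a real object/event in the scene's world.
(2) source music from a transistor radio, which exists in the story world → diegetic.
(3) is non-diegetic: it's a sound-design accent with no in-world source; no one in the scene can hear it.
So 1 of the 3 is non-diegetic: (3).

1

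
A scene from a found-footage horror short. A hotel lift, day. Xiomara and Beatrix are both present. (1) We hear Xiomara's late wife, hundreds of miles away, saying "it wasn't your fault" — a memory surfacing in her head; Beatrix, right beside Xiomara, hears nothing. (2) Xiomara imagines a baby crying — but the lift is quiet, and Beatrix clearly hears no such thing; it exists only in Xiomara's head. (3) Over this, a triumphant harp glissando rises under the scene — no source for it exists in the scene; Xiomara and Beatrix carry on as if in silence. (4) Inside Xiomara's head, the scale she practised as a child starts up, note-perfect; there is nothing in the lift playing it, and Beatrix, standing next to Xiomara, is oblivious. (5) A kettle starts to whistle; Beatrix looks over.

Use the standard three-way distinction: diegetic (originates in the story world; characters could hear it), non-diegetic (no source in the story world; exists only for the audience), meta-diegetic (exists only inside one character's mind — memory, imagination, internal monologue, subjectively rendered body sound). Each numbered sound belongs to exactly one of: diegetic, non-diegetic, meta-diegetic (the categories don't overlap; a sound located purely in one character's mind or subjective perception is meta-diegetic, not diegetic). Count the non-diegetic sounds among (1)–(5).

(1) the voice is a memory playing only inside Xiomara's mind; Beatrix can't hear it → meta-diegetic.
(2) the sound is imagined by Xiomara; nothing in the story world is producing it and Beatrix can't hear it → meta-diegetic.
Sound (3): score with no on-screen or off-screen source; it exists for the audience alone, so non-diegetic.
Sound (4): remembered music, private to Xiomara — Beatrix is oblivious because it isn't in the room, so meta-diegetic.
(5) the sound comes from a kettle physically present in the location → diegetic.
So 1 of the 5 is non-diegetic: (3).

1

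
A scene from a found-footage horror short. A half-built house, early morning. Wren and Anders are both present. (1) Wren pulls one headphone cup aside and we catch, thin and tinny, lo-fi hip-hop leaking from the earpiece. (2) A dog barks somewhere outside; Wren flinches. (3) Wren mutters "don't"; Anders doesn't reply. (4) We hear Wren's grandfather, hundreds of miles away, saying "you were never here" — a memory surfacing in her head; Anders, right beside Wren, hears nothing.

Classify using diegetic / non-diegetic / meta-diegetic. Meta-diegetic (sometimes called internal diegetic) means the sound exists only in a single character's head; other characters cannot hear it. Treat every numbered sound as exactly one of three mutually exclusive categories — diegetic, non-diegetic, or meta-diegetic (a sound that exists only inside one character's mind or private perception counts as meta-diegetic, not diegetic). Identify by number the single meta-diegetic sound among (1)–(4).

4

(1) the headphones are an on-screen source → diegetic.
(2) an in-world source (a dog); characters could hear it → diegetic.
Sound (3): spoken by a character present in the story world, so diegetic.
Sound (4): a remembered line, private to Wren — not present in the room, not audible to Anders, so meta-diegetic.
Only (4) is meta-diegetic.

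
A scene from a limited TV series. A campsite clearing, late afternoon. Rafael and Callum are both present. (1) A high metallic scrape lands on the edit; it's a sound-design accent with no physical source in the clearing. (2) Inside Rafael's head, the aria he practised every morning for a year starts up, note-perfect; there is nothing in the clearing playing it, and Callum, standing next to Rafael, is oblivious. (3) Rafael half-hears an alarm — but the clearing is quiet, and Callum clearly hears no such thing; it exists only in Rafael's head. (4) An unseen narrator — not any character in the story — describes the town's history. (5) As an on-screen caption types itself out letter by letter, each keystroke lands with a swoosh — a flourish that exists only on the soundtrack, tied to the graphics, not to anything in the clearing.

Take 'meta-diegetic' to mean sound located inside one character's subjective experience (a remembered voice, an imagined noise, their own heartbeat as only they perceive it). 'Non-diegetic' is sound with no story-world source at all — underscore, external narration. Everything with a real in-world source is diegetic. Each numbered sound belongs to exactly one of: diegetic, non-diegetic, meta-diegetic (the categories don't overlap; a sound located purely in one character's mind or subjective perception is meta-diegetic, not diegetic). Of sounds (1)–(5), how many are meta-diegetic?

2

Sound (1): an editorial stinger — it belongs to the cut, not the story world, so non-diegetic.
(2) is meta-diegetic: it lives in Rafael's subjectivity, not in the clearing.
Sound (3): subjective to Rafael: the clearing is silent and Callum hears nothing, so meta-diegetic.
(4) external voice-over — not a character, not heard by anyone in the scene → non-diegetic.
Sound (5): the caption isn't part of the story world, so neither is the sound tied to it, so non-diegetic.
Meta-diegetic: (2), (3) — that's 2.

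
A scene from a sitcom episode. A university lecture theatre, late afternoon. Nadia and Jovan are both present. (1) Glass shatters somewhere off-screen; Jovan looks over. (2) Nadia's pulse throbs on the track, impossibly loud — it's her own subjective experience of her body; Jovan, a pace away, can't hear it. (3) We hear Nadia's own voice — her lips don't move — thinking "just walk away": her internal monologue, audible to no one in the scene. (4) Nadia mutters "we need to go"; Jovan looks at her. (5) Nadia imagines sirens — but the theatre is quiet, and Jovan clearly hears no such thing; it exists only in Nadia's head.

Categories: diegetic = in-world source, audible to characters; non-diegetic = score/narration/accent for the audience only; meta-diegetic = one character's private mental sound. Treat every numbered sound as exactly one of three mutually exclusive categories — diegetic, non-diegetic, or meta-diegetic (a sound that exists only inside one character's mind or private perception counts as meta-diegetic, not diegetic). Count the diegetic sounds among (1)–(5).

2

(1) is diegetic: glass is a real object/event in the scene's world.
(2) a subjective body sound — Nadia's private perception, inaudible to Jovan → meta-diegetic.
Sound (3): internal monologue — inside Nadia's mind, not spoken into the scene, so meta-diegetic.
(4) Nadia is a character speaking aloud in the scene → diegetic.
(5) is meta-diegetic: subjective to Nadia: the theatre is silent and Jovan hears nothing.
So 2 of the 5 are diegetic: (1), (4).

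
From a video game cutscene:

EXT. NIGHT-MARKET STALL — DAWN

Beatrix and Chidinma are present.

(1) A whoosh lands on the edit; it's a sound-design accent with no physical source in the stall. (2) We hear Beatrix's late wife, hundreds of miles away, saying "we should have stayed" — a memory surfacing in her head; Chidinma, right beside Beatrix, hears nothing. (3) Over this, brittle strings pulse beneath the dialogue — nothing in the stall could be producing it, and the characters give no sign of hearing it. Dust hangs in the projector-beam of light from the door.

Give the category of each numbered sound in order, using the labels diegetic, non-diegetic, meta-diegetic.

Sound (1): it's a sound-design accent with no in-world source; no one in the scene can hear it, so non-diegetic.
Sound (2): a remembered line, private to Beatrix — not present in the room, not audible to Chidinma, so meta-diegetic.
(3) is non-diegetic: score with no on-screen or off-screen source; it exists for the audience alone.

non-diegetic, meta-diegetic, non-diegetic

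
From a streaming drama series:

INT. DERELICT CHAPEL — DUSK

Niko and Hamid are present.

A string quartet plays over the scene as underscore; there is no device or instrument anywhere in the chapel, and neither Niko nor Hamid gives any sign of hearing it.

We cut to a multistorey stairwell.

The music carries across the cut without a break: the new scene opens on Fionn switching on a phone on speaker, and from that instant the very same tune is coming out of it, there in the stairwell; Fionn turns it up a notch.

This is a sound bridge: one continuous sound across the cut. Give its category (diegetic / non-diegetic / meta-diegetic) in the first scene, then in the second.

Scene one: there's no in-world source anywhere and no character hears it — underscore for the audience only → non-diegetic.
Scene two: once Fionn turns on a phone on speaker, the music has a real source in the story world and Fionn reacts to it → diegetic.

non-diegetic, diegetic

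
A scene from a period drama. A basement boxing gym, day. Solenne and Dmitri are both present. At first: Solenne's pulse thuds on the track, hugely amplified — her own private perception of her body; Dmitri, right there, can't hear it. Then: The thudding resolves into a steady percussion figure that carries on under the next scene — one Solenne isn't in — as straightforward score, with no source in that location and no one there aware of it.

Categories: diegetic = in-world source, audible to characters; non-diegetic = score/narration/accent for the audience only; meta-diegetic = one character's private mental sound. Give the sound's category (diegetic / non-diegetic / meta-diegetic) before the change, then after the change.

Before the change: it's Solenne's subjective body sound, inaudible to Dmitri → meta-diegetic.
After the change: detached from Solenne and playing as sourceless score over a scene she isn't in — for the audience only → non-diegetic.

meta-diegetic, non-diegetic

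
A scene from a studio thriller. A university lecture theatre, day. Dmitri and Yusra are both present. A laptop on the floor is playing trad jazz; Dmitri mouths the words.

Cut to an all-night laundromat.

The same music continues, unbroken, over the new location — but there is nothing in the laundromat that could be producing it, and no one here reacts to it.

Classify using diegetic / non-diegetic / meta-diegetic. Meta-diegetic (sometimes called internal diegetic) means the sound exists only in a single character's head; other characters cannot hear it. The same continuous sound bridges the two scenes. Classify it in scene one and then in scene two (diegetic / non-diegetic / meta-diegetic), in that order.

diegetic, non-diegetic

Scene one: a laptop is an on-screen source and Dmitri reacts to it → diegetic.
Scene two: there is no source in the laundromat and no one hears it — it's now underscore → non-diegetic.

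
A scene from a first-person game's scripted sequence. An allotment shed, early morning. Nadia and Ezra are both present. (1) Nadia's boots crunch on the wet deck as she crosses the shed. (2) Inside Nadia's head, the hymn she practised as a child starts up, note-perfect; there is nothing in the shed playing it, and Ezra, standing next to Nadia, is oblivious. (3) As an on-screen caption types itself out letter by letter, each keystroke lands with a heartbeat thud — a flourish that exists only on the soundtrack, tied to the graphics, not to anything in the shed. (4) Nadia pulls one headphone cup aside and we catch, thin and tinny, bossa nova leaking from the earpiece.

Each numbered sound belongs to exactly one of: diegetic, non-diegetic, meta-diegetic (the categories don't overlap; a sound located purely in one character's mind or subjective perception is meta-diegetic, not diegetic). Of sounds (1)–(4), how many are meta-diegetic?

Sound (1): Nadia's footsteps are produced in the story world, so diegetic.
(2) is meta-diegetic: the music is a memory playing inside Nadia's mind alone; no real-world source, Ezra can't hear it.
(3) it accompanies on-screen graphics, not anything inside the story world → non-diegetic.
Sound (4): the headphones are an on-screen source, so diegetic.
So 1 of the 4 is meta-diegetic: (2).

1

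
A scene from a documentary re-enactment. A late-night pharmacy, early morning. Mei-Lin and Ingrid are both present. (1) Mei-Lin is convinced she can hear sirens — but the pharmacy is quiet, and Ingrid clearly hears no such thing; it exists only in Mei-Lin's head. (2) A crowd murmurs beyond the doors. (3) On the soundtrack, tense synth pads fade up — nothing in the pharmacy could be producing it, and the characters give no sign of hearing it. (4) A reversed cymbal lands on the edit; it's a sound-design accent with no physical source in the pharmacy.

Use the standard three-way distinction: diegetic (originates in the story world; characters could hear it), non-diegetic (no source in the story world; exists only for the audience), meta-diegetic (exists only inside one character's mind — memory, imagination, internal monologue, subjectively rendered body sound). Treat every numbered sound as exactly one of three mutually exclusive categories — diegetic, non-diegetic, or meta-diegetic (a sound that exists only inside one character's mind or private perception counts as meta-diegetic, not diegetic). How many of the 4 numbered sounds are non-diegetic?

2

Sound (1): Mei-Lin alone 'hears' it — an imagined sound, not present in the space, so meta-diegetic.
(2) it's the actual ambient sound of the location → diegetic.
(3) it has no source in the story world and no character can hear it — it's underscore → non-diegetic.
(4) is non-diegetic: an editorial stinger — it belongs to the cut, not the story world.
Non-diegetic: (3), (4) — that's 2.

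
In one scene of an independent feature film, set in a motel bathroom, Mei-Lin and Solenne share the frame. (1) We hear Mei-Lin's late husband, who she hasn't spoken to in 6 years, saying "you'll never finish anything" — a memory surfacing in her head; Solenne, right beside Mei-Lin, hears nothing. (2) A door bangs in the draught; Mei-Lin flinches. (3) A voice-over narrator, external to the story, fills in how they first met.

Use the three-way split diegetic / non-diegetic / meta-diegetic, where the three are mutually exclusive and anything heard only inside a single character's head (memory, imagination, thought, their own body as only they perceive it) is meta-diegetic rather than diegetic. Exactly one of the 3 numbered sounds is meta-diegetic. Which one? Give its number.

Sound (1): it's Mei-Lin's recollection rendered as sound; the other character can't hear it, so meta-diegetic.
(2) is diegetic: an in-world source (a door); characters could hear it.
Sound (3): the narrator exists outside the story world, addressing only the audience, so non-diegetic.
Only (1) is meta-diegetic.

1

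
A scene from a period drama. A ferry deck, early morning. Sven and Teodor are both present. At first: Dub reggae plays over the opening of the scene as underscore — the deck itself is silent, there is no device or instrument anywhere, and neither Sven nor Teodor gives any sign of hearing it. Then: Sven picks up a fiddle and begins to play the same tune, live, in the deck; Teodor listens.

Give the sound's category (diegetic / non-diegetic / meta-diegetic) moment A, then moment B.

non-diegetic, diegetic

Moment A: no in-world source exists and no character can hear it — underscore → non-diegetic.
Moment B: a fiddle is now a real source in the story world and the characters hear it → diegetic.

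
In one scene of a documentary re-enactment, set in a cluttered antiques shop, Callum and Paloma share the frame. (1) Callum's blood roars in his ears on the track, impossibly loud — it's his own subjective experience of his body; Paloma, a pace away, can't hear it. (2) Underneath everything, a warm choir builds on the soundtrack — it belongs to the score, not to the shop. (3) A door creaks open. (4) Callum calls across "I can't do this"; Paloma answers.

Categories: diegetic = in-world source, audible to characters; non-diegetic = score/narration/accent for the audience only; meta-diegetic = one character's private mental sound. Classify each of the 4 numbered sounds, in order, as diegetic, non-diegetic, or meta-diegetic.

(1) is meta-diegetic: point-of-audition from inside Callum's body; not a sound in the room.
Sound (2): score with no on-screen or off-screen source; it exists for the audience alone, so non-diegetic.
Sound (3): an in-world source (a door); characters could hear it, so diegetic.
Sound (4): spoken by a character present in the story world, so diegetic.

meta-diegetic, non-diegetic, diegetic, diegetic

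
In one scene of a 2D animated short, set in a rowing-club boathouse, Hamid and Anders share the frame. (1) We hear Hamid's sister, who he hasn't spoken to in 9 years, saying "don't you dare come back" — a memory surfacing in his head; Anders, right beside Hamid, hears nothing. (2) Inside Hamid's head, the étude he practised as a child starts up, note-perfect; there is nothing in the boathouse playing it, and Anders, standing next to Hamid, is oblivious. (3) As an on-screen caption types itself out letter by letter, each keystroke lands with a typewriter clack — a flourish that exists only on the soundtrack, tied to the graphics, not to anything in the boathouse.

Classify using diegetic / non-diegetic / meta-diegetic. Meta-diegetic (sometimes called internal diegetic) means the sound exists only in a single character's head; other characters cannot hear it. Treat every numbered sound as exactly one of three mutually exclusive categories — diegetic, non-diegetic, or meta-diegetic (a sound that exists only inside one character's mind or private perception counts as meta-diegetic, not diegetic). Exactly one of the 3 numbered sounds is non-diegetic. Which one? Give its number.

(1) the voice is a memory playing only inside Hamid's mind; Anders can't hear it → meta-diegetic.
Sound (2): the music is a memory playing inside Hamid's mind alone; no real-world source, Anders can't hear it, so meta-diegetic.
(3) it accompanies on-screen graphics, not anything inside the story world → non-diegetic.
Only (3) is non-diegetic.

3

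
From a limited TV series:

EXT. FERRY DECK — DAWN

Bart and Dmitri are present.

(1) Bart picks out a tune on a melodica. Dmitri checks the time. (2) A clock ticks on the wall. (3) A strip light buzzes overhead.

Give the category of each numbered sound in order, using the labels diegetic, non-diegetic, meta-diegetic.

diegetic, diegetic, diegetic

Sound (1): a character is playing a melodica on screen, so diegetic.
(2) the sound comes from a clock physically present in the location → diegetic.
(3) it's the actual ambient sound of the location → diegetic.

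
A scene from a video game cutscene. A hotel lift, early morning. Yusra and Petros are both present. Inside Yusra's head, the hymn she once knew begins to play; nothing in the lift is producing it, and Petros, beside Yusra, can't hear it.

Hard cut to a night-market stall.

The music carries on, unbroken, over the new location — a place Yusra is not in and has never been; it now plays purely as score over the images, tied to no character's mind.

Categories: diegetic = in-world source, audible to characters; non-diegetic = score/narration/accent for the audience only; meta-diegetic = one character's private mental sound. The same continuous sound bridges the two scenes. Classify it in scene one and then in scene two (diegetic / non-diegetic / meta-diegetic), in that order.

meta-diegetic, non-diegetic

Scene one: the music exists only inside Yusra's mind; Petros can't hear it → meta-diegetic.
Scene two: it's detached from Yusra entirely and plays over unrelated images with no in-world source — conventional underscore → non-diegetic.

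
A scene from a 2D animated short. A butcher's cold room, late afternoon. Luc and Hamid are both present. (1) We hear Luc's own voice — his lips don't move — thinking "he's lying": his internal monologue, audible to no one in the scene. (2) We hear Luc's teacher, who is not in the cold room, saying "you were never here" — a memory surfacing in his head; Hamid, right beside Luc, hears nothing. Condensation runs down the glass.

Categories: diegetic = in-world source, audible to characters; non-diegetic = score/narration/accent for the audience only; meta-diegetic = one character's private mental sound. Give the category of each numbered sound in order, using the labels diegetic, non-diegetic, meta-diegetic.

Sound (1): Luc's thought-voice: a private mental sound no other character can hear, so meta-diegetic.
(2) is meta-diegetic: the voice is a memory playing only inside Luc's mind; Hamid can't hear it.

meta-diegetic, meta-diegetic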